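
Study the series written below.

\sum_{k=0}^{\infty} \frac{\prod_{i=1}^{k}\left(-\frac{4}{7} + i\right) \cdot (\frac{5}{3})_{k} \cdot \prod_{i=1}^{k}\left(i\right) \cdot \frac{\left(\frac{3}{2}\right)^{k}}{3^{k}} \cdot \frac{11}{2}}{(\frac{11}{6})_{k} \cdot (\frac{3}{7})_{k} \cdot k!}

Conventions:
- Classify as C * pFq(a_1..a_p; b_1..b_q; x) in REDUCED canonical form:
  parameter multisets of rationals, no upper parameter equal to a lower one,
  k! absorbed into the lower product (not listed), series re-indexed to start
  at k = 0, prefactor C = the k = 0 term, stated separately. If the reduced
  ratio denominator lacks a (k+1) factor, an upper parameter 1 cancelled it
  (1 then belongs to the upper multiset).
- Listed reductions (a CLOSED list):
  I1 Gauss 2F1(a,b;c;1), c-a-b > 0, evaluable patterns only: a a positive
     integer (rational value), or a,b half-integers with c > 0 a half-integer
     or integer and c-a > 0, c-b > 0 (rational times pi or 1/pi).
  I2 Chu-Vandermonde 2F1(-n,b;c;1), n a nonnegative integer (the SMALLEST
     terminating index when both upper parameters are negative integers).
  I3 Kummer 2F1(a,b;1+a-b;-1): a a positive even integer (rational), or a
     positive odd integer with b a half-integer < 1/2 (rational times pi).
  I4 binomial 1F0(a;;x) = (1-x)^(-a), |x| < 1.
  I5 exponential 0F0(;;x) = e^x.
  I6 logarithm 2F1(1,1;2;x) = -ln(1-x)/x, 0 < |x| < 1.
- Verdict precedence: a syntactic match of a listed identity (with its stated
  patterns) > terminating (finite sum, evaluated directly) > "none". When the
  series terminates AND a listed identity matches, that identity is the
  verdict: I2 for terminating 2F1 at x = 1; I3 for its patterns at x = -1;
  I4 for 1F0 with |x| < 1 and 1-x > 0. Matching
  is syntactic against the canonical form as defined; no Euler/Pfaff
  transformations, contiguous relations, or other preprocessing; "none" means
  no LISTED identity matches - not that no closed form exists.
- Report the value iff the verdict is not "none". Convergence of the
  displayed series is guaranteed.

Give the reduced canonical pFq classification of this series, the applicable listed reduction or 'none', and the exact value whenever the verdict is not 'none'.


x = \frac{1}{2} here; the reduced form reads 2F1, upper {1, \frac{5}{3}}, lower {\frac{11}{6}}, C = \frac{11}{2}. Verdict: none. No listed pattern accepts 2F1(1, \frac{5}{3}; \frac{11}{6}; \frac{1}{2}).

The tell: t_0 being \frac{11}{2}, the running product (C = 11/2, x = 1/2) telescopes to a rising factorial.
Consecutive-term ratio: r(k) = \frac{1}{2} * (k+1) (k+\frac{5}{3}) / [(k+\frac{11}{6}) (k+1)] - poly over poly, x = \frac{1}{2} from leading terms; C = \frac{11}{2} at k = 0.


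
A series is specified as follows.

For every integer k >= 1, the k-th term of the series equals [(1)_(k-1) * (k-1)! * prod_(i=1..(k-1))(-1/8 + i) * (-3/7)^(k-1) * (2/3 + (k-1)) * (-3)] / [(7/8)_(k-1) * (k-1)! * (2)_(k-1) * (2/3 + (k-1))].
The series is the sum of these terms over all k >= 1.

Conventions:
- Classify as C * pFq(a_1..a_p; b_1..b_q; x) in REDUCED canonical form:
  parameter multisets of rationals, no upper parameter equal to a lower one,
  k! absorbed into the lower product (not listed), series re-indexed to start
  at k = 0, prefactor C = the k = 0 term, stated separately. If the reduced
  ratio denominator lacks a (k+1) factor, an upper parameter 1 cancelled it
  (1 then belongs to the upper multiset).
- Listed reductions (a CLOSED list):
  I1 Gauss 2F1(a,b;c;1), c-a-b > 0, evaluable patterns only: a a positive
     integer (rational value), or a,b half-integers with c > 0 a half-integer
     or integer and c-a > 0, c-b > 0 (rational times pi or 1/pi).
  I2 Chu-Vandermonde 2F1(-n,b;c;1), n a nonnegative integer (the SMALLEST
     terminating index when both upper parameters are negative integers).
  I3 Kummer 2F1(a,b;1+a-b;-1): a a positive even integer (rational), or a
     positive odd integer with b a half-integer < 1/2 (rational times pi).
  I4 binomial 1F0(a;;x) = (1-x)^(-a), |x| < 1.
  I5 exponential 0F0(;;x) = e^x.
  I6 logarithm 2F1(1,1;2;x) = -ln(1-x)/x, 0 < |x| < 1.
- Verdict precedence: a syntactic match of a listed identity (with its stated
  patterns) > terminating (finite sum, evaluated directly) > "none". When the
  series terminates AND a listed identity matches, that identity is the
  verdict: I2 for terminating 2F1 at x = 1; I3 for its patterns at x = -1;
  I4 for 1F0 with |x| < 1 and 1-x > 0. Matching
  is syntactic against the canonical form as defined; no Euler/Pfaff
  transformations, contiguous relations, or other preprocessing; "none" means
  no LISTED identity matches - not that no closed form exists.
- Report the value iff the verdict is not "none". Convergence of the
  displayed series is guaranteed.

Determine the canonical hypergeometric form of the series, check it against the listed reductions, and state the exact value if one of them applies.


Classification (C = -3): 2F1 with upper {1, 1}, lower {2}, argument x = -3/7. Verdict: the I6 logarithm reduction matches (the logarithm: parameters (1,1;2), x = -3/7). Its exact value is (-7) * ln(10/7).

Key observation: with t_0 = -3, the parameter 7/8 appears in both the upper and lower lists and cancels (alongside the other common factor).
Adjacent-term ratio: r(k) = (-3/7) * (k+1) (k+1) / [(k+2) (k+1)] - poly over poly, x = (-3/7) from leading terms; C = -3 at k = 0.


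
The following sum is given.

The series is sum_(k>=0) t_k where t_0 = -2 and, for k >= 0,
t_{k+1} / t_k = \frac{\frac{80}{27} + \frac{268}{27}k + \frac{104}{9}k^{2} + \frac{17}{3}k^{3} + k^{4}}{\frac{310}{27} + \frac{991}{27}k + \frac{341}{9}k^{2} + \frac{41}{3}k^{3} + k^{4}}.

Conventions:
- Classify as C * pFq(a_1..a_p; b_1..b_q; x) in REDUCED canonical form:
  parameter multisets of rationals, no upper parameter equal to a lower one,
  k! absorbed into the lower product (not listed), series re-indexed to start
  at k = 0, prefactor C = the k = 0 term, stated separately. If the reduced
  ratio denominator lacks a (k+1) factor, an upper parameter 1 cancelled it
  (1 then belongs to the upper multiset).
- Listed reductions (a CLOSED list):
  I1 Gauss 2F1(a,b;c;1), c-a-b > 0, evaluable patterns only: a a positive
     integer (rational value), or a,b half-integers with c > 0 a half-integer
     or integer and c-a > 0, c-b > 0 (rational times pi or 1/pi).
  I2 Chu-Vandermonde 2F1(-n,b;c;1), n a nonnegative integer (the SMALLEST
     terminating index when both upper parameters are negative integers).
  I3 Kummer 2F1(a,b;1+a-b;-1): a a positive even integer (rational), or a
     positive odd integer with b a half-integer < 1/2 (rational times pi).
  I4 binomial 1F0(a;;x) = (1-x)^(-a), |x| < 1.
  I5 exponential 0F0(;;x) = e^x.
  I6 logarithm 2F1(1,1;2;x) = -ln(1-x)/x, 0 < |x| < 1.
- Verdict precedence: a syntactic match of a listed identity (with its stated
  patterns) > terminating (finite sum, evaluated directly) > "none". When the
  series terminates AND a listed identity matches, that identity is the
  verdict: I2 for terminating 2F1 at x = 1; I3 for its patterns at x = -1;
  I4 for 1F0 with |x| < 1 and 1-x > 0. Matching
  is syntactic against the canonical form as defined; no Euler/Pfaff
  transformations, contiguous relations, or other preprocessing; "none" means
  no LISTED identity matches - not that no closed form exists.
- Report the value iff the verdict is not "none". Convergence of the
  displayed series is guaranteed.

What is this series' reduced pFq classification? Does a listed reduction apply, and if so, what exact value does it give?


At argument 1: a 2F1 with upper {\frac{4}{3}, 2}, lower {\frac{31}{3}}, scaled by C = -2. Verdict: the Gauss summation I1 fires (x = 1: the Gamma ratio telescopes since c-a-b = 7 > 0 and a = 2 in Z>0). Sum: -\frac{25}{9}.

The tell: t_0 = -2 here, and the parameter 5/3 appears in both the upper and lower lists and cancels (alongside the other common factor).
Ratio: r(k) = 1 * (k+\frac{4}{3}) (k+2) / [(k+\frac{31}{3}) (k+1)] ; factor over Q: parameters, x = 1, and C = -2.


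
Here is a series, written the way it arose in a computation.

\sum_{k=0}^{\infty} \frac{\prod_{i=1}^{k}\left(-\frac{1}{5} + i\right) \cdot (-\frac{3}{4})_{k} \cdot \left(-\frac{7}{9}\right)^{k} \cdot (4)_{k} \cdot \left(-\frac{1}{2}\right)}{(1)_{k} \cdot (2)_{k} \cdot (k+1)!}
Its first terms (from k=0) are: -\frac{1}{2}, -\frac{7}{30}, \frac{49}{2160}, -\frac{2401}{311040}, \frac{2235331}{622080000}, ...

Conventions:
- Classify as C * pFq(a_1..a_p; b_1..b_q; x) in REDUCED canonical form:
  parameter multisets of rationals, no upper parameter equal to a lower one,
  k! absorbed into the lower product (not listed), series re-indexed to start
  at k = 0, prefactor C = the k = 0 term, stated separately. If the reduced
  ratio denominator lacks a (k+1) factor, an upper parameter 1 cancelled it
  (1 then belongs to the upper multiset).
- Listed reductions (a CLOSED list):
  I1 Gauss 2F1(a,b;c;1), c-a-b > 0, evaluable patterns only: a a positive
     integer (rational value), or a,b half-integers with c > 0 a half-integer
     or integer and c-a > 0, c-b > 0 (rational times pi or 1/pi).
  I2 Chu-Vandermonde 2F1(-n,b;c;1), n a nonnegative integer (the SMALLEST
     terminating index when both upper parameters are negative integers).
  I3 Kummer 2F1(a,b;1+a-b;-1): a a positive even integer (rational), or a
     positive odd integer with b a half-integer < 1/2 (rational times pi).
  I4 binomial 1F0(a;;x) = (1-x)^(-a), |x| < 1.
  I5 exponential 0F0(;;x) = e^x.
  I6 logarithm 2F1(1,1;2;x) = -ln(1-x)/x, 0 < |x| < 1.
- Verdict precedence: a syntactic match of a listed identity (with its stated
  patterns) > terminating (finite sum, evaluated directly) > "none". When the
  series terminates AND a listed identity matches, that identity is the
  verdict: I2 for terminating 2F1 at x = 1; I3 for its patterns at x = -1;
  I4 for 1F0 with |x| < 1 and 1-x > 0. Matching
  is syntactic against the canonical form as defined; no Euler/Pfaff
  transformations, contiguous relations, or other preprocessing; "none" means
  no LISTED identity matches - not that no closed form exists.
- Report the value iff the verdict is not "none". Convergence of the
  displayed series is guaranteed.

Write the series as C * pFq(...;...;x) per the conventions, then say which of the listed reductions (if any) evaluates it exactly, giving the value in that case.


Prefactor -\frac{1}{2}, argument -\frac{7}{9}: 3F2 with upper {-\frac{3}{4}, \frac{4}{5}, 4} over lower {2, 2}. Verdict: none - at argument -\frac{7}{9} the multisets {-\frac{3}{4}, \frac{4}{5}, 4} ; {2, 2} match no listed identity.

Key observation: t_0 = -\frac{1}{2} here, and (1)_k (prefactor -1/2) is k! itself.
Adjacent-term ratio: r(k) = -\frac{7}{9} * (k-\frac{3}{4}) (k+\frac{4}{5}) (k+4) / [(k+2) (k+2) (k+1)] - poly over poly, x = -\frac{7}{9} from leading terms; C = -\frac{1}{2} at k = 0.


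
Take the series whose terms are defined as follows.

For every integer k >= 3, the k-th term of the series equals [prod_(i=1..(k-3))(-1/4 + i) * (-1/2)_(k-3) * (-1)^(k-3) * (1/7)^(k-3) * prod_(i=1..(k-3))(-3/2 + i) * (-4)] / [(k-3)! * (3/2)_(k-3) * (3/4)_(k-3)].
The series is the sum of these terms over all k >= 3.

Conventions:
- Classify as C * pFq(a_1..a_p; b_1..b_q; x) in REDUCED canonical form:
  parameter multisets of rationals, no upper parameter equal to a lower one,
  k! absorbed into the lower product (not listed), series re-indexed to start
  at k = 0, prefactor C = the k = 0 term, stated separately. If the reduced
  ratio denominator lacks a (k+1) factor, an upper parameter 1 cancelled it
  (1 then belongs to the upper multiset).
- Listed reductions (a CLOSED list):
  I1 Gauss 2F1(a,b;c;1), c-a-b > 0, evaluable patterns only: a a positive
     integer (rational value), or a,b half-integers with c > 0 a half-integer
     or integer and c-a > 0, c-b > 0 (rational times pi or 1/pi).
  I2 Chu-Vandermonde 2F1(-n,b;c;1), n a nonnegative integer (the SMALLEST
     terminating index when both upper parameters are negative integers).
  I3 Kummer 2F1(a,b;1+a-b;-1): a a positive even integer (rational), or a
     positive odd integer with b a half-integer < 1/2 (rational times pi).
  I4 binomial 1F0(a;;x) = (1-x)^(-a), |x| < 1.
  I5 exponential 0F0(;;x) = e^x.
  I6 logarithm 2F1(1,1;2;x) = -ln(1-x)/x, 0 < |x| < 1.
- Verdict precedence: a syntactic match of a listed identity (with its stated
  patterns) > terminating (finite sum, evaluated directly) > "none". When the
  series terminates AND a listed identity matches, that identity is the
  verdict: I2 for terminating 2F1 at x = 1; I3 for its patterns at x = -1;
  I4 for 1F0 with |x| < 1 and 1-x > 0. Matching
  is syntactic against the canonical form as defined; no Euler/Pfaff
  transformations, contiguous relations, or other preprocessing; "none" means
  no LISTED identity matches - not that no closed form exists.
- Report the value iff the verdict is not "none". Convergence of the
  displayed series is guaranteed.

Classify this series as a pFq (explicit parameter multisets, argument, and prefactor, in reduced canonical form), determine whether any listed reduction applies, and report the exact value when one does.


The series (x = -1/7) is 2F1: upper {-1/2, -1/2}, lower {3/2}, prefactor -4. Verdict: none - at argument -1/7 the multisets {-1/2, -1/2} ; {3/2} match no listed identity.

Key step: from the first term -4: the parameter 3/4 appears in both the upper and lower lists and cancels.
Adjacent-term ratio: r(k) = (-1/7) * (k-1/2) (k-1/2) / [(k+3/2) (k+1)] - rational; roots negated = parameters, x = (-1/7), C = -4.


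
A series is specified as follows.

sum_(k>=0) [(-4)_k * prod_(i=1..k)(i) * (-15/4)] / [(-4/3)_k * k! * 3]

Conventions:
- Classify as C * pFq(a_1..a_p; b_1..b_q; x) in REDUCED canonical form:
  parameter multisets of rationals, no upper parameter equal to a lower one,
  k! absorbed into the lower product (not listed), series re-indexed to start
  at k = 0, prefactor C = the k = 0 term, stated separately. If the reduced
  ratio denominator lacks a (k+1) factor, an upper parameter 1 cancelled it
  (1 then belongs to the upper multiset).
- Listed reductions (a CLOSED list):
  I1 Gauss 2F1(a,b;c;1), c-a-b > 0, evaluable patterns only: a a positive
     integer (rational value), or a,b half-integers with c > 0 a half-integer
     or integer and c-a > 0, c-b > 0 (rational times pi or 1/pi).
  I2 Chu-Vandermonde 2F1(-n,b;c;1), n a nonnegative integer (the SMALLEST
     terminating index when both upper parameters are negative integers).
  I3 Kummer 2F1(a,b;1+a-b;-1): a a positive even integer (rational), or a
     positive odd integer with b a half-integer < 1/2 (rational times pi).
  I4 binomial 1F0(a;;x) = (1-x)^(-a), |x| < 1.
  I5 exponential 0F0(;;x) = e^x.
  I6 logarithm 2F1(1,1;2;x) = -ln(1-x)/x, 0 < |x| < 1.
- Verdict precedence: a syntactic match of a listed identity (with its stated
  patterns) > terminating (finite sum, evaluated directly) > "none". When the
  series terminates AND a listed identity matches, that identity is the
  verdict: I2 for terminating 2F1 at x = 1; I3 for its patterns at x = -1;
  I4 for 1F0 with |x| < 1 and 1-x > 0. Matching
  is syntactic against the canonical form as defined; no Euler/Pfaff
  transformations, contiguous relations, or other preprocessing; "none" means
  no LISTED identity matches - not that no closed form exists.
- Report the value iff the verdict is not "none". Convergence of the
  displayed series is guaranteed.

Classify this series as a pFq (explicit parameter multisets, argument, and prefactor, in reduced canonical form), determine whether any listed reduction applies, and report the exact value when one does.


This is -5/4 * 2F1(-4, 1; -4/3; 1) in reduced canonical form. Verdict (x = 1): the Chu-Vandermonde identity I2 applies (terminating 2F1 at x = 1 with n = 4, b = 1, c = -4/3). Sum: 7/4.

The tell: x = 1 and the running product (C = -5/4, x = 1) telescopes to a rising factorial.
Ratio: r(k) = 1 * (k-4) (k+1) / [(k-4/3) (k+1)] - rational in k, leading ratio 1; with t_0 = -5/4, classification follows.


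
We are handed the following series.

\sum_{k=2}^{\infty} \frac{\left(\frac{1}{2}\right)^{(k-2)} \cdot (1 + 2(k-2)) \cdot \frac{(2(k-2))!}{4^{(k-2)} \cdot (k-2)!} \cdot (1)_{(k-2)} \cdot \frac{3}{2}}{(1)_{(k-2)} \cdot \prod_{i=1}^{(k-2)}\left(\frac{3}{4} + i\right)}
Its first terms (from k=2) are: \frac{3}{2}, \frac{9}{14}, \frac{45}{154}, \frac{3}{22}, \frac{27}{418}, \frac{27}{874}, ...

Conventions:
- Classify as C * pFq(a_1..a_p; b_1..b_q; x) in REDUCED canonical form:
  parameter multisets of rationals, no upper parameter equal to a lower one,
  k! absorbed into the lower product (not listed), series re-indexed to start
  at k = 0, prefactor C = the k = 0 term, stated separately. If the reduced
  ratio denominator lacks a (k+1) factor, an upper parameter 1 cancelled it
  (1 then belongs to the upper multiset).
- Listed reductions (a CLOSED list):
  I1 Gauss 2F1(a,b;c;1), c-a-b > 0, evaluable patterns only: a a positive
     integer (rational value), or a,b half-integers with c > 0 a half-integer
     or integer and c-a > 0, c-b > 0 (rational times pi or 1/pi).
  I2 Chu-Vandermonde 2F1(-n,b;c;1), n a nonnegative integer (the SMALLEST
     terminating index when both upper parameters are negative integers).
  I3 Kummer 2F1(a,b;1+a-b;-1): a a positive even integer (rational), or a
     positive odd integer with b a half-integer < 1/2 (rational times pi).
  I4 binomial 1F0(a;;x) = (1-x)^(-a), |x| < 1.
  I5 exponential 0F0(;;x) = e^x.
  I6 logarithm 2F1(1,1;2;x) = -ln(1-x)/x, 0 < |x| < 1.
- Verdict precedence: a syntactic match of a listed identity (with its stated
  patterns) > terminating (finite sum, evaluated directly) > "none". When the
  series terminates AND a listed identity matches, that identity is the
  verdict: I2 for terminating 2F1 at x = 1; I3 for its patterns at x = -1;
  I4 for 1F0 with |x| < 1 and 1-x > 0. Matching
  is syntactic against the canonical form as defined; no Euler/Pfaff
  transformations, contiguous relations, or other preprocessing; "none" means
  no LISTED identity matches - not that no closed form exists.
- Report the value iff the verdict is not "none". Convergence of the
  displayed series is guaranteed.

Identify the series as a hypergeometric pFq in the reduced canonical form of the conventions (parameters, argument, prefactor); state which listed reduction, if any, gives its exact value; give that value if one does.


Structural cue: t_0 = \frac{3}{2} here, and the lower running product (prefactor 3/2) is a rising factorial.
Step ratio: r(k) = \frac{1}{2} * (k+1) (k+\frac{3}{2}) / [(k+\frac{7}{4}) (k+1)] ; factor over Q: parameters, x = \frac{1}{2}, and C = \frac{3}{2}.

Classification (C = \frac{3}{2}): 2F1 with upper {1, \frac{3}{2}}, lower {\frac{7}{4}}, argument x = \frac{1}{2}. Verdict: none here - no I1-I6 shape fits x = \frac{1}{2} with lower {\frac{7}{4}}.


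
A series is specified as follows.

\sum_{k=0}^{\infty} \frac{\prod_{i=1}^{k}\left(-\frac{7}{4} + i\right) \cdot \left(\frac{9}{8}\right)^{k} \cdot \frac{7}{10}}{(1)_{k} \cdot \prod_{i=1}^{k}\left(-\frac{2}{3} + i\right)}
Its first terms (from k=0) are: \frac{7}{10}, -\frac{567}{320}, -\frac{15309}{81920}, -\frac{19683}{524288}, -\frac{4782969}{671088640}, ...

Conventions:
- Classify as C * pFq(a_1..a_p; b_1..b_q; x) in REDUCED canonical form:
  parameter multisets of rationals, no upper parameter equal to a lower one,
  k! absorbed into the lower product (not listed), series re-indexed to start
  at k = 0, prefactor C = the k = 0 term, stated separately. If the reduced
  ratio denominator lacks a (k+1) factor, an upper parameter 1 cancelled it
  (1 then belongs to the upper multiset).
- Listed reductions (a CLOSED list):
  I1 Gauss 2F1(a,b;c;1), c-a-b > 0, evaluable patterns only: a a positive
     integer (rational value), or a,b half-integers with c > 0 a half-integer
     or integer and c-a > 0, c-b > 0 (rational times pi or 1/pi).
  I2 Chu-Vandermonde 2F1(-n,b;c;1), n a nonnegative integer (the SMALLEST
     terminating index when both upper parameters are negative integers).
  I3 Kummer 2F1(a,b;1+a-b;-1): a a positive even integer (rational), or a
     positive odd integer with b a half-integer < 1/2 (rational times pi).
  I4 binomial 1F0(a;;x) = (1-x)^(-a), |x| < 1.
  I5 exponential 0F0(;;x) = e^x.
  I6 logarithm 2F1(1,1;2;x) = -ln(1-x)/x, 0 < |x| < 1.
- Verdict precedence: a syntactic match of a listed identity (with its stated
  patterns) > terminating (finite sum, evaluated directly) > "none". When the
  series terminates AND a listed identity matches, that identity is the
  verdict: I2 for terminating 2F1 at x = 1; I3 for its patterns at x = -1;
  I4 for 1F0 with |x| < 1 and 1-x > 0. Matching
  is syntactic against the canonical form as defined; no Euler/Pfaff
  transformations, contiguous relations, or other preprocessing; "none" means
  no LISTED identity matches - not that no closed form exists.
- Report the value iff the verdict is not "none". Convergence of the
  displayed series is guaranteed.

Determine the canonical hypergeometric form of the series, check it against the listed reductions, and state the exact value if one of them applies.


Reduced: x = \frac{9}{8}, 1F1, upper = {-\frac{3}{4}}, lower = {\frac{1}{3}}, C = \frac{7}{10}. Verdict: none - at argument \frac{9}{8} the multisets {-\frac{3}{4}} ; {\frac{1}{3}} match no listed identity.

First insight: with t_0 = \frac{7}{10}, (1)_k (C = 7/10) is k! itself.
Term ratio: r(k) = \frac{9}{8} * (k-\frac{3}{4}) / [(k+\frac{1}{3}) (k+1)] - poly over poly, x = \frac{9}{8} from leading terms; C = \frac{7}{10} at k = 0.


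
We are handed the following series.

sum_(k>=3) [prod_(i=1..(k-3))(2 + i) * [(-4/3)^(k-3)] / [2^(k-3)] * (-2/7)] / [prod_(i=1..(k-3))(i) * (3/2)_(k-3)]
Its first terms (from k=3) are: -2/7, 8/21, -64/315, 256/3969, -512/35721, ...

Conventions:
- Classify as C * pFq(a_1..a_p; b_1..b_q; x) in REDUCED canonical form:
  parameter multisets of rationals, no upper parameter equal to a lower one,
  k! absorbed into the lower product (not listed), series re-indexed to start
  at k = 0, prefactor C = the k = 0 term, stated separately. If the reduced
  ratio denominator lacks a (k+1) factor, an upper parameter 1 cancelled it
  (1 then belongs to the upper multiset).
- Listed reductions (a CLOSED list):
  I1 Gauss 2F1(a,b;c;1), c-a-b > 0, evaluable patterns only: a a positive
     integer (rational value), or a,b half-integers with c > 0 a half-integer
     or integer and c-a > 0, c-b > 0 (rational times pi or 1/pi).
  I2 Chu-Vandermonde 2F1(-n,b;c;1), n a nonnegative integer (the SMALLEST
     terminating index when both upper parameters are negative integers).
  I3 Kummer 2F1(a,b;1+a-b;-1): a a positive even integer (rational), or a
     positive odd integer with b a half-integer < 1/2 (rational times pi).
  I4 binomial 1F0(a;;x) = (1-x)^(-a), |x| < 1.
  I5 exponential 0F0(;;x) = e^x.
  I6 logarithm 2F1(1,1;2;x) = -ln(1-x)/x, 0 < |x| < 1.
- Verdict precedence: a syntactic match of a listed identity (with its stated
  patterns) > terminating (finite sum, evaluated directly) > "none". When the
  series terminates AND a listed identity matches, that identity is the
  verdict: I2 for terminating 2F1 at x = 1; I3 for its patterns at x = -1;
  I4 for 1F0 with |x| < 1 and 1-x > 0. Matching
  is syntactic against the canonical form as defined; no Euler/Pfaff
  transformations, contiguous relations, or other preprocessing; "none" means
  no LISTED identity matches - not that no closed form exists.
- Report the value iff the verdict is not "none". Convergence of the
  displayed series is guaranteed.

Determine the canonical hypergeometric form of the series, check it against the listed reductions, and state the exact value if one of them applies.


First insight: from the first term -2/7: the product of the first k integers (C = -2/7) is k!.
Consecutive-term ratio: r(k) = (-2/3) * (k+3) / [(k+3/2) (k+1)] ; factor over Q: parameters, x = (-2/3), and C = -2/7.

The series (x = -2/3) is 1F1: upper {3}, lower {3/2}, prefactor -2/7. Verdict: none - at argument -2/3 the multisets {3} ; {3/2} match no listed identity.


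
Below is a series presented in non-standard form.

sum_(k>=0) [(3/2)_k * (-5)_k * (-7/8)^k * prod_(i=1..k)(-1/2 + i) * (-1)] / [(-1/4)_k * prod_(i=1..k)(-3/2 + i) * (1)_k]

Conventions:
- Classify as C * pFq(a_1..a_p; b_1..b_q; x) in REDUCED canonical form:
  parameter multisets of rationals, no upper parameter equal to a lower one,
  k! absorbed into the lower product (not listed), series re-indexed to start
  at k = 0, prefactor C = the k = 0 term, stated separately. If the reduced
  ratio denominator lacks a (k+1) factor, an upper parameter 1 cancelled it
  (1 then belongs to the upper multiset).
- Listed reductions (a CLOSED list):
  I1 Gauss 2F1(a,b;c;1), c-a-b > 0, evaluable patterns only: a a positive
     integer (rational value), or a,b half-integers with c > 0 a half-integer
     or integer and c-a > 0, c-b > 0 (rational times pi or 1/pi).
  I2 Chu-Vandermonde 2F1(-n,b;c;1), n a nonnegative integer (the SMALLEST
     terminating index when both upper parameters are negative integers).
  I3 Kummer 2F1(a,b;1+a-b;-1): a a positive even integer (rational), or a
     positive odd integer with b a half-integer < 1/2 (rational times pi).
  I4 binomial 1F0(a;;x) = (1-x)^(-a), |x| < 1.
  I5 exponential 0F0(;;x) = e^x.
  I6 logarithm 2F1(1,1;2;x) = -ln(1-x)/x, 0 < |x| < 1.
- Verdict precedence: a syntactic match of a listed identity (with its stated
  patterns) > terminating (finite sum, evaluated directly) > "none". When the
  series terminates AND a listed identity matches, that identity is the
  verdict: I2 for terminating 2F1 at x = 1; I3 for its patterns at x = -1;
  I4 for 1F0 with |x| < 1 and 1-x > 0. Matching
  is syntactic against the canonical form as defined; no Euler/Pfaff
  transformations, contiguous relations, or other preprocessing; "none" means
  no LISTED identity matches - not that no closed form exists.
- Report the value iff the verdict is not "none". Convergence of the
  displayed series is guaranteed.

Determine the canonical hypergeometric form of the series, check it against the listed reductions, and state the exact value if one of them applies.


With C = -1: the canonical form is 3F2(-5, 1/2, 3/2; -1/2, -1/4; -7/8). Verdict: terminating. (-5)_k vanishes past k = 5, leaving a 6-term sum, computed directly. Value: -40691323/11264.

Key observation: x = (-7/8) and the running product (prefactor -1) telescopes to a rising factorial.
Term ratio: r(k) = (-7/8) * (k-5) (k+1/2) (k+3/2) / [(k-1/2) (k-1/4) (k+1)] - rational in k, leading ratio (-7/8); with t_0 = -1, classification follows.


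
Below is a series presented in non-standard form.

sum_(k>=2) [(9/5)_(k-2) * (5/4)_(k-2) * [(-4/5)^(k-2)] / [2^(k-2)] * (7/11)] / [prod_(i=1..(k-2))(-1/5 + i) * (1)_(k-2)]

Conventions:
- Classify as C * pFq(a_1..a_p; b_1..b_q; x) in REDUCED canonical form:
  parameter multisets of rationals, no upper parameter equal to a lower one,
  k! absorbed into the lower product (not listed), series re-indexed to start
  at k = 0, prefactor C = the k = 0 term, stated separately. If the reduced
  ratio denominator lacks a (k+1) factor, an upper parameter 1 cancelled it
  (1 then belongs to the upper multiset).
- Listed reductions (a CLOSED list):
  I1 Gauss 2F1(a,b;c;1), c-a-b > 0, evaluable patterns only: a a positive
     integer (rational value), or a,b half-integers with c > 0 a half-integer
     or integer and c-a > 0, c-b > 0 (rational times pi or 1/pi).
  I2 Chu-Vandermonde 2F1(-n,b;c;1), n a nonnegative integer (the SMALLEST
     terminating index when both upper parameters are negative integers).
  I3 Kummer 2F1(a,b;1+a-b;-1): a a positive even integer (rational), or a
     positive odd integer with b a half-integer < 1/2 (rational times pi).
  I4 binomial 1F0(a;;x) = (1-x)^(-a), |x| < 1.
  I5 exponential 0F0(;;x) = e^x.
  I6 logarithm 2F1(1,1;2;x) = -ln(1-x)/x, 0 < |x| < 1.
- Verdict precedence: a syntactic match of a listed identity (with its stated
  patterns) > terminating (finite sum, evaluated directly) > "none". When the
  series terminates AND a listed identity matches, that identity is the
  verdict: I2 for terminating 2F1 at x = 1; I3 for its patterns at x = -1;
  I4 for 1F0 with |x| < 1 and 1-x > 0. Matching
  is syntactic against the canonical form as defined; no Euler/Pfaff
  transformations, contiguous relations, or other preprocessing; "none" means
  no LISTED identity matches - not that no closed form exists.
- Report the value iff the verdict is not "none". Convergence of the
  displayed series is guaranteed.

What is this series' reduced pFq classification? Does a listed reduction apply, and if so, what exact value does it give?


The series (x = -2/5) is 2F1: upper {5/4, 9/5}, lower {4/5}, prefactor 7/11. Verdict: no listed reduction: x = -2/5 and upper {5/4, 9/5} fail every I1-I6 pattern.

The tell: t_0 being 7/11, the lower running product (prefactor 7/11) is a rising factorial.
Adjacent-term ratio: r(k) = (-2/5) * (k+5/4) (k+9/5) / [(k+4/5) (k+1)] - poly over poly, x = (-2/5) from leading terms; C = 7/11 at k = 0.


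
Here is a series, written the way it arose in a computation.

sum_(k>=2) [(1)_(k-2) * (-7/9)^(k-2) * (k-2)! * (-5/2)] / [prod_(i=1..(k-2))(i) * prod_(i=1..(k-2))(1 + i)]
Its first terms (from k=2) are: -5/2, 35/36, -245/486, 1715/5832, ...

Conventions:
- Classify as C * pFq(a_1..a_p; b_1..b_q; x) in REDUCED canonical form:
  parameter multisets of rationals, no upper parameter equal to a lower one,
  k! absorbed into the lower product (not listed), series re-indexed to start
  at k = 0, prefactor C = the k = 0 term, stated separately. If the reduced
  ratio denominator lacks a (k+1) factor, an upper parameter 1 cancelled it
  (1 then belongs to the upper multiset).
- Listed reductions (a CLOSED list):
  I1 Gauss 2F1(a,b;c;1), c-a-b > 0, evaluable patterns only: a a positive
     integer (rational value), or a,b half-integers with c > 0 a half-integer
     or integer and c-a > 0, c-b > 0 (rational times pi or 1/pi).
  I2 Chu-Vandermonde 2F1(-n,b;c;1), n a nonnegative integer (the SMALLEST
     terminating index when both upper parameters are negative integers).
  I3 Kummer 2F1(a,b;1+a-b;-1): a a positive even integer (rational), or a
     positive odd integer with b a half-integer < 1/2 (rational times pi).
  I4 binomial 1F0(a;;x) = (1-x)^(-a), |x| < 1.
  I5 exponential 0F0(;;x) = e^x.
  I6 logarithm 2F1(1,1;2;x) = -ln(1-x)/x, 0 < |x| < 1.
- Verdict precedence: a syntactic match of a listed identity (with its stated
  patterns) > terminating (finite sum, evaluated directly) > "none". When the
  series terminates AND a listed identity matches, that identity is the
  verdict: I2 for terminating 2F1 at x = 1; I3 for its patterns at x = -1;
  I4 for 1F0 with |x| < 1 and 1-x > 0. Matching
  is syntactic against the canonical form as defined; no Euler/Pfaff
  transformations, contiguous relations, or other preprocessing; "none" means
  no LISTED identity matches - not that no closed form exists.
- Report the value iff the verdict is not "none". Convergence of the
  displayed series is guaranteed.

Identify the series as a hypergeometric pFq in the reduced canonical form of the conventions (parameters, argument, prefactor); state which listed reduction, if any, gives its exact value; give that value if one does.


The tell: with t_0 = -5/2, the factorial ratio (prefactor -5/2) (k+a-1)!/(a-1)! is a rising factorial (a)_k.
Ratio: r(k) = (-7/9) * (k+1) (k+1) / [(k+2) (k+1)] - rational; roots negated = parameters, x = (-7/9), C = -5/2.

With C = -5/2: the canonical form is 2F1(1, 1; 2; -7/9). Verdict at x = -7/9: logarithm (I6) matches (the logarithm: parameters (1,1;2), x = -7/9). Value: (-45/14) * ln(16/9).


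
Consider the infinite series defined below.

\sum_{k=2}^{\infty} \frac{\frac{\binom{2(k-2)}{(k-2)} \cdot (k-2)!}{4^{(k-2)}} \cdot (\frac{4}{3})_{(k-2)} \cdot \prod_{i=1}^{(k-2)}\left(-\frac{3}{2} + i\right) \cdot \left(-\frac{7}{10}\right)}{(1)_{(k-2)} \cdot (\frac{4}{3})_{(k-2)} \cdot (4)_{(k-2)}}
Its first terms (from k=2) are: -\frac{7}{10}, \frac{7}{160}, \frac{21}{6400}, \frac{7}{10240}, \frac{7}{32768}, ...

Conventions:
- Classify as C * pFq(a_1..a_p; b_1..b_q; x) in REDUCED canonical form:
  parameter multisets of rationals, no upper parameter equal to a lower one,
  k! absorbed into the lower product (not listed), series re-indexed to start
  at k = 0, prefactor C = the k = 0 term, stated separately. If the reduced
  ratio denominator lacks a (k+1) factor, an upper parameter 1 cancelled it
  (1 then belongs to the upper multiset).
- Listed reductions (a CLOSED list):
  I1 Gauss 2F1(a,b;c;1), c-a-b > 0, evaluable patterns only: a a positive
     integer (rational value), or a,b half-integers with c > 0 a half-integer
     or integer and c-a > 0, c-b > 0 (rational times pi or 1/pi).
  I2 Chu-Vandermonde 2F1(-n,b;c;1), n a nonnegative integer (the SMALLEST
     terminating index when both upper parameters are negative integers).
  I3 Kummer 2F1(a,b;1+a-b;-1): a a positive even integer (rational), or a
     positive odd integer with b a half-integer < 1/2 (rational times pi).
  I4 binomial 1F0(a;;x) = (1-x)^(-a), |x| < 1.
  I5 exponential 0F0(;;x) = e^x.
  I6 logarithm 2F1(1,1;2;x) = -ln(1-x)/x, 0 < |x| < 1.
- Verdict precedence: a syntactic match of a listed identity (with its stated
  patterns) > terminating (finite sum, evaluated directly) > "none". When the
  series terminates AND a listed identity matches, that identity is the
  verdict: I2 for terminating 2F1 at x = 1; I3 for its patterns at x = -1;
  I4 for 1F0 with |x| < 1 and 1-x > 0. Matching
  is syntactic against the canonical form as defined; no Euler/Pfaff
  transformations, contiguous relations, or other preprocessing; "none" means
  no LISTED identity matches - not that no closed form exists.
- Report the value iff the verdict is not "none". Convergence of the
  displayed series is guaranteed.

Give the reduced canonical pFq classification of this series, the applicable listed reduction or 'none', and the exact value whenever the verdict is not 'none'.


Canonical form: C = -\frac{7}{10} times 2F1 with upper {-\frac{1}{2}, \frac{1}{2}}, lower {4}, x = 1. Verdict: Gauss (I1, half-integer pattern) matches (x = 1; upper {-\frac{1}{2}, \frac{1}{2}} half-integers, c = 4 in the evaluable pattern). Sum: \left(-\frac{256}{125}\right) / \pi.

The tell: x = 1 and C(2k,k) (C = -7/10) equals 4^k (1/2)_k / k!.
Step ratio: r(k) = 1 * (k-\frac{1}{2}) (k+\frac{1}{2}) / [(k+4) (k+1)] - poly over poly, x = 1 from leading terms; C = -\frac{7}{10} at k = 0.


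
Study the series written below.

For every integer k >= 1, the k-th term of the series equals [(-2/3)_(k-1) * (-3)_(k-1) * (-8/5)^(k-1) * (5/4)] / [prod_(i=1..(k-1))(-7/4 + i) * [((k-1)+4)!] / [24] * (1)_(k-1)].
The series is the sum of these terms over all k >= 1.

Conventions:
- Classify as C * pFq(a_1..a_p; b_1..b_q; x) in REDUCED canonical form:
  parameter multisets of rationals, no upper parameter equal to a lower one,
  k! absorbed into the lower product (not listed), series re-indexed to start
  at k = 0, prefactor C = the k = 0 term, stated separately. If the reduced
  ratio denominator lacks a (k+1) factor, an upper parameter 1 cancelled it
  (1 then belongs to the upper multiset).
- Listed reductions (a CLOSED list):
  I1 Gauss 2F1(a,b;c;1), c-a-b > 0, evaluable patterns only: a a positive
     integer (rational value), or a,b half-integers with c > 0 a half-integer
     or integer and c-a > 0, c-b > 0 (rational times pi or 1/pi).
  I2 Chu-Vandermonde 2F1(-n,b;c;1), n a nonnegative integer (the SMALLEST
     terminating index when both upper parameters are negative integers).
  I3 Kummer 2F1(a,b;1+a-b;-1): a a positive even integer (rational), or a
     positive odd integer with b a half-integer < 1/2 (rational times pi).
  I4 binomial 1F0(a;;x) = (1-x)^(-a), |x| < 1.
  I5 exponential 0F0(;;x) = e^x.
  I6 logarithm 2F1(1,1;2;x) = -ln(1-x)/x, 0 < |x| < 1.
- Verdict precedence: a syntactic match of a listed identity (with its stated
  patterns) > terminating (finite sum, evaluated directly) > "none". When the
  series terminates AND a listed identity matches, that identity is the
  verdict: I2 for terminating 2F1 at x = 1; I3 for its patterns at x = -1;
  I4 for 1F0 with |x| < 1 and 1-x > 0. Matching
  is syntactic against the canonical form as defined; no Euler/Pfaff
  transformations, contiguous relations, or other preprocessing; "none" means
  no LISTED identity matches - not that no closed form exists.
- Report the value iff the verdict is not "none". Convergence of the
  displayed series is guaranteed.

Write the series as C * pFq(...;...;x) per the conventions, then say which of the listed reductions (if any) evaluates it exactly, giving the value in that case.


The tell: t_0 being 5/4, the lower running product (C = 5/4, x = -8/5) is a rising factorial.
Term ratio: r(k) = (-8/5) * (k-3) (k-2/3) / [(k-3/4) (k+5) (k+1)] ; factor over Q: parameters, x = (-8/5), and C = 5/4.

The series (x = -8/5) is 2F2: upper {-3, -2/3}, lower {-3/4, 5}, prefactor 5/4. Verdict: terminating - upper parameter -3 makes this a finite sum (last index 3), evaluated exactly. Its exact value is 11595497/4252500.


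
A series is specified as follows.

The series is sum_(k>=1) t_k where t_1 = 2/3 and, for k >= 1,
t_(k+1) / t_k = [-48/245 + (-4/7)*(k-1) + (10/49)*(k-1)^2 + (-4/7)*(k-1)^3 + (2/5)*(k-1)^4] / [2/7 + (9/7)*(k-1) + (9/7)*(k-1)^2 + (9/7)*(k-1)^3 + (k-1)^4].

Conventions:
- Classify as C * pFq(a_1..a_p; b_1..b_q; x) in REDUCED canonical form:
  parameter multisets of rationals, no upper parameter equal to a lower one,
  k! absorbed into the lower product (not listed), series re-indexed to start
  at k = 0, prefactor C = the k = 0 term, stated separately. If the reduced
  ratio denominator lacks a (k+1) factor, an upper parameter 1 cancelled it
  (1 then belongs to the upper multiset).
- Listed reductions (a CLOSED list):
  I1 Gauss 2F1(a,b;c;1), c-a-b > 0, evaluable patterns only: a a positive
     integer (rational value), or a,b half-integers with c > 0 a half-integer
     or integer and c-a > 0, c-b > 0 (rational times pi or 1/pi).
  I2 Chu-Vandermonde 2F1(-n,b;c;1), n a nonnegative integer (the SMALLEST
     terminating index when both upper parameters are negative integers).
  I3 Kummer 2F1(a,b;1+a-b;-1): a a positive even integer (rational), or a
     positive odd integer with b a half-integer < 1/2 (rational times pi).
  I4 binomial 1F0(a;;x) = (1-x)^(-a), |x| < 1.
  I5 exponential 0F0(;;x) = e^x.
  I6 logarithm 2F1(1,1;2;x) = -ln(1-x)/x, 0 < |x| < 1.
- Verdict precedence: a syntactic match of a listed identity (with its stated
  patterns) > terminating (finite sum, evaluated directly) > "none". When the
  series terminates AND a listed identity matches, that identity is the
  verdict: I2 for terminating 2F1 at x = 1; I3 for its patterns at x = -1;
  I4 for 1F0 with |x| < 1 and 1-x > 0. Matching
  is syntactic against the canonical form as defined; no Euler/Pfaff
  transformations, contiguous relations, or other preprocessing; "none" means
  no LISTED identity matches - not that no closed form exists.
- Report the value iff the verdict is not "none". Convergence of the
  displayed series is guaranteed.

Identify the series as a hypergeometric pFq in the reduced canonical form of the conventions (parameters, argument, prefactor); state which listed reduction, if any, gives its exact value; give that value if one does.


Reduced: x = 2/5, 1F0, upper = {-12/7}, lower = {-}, C = 2/3. Verdict (x = 2/5): the binomial series (I4) applies (the 1F0 binomial series: exponent 12/7, x = 2/5). Hence: (2/3) * (3/5)^(12/7).

Structural cue: x = (2/5) and the parameter 2/7 appears in both the upper and lower lists and cancels (alongside the other common factor).
Step ratio: r(k) = (2/5) * (k-12/7) / [(k+1)] - rational in k, leading ratio (2/5); with t_0 = 2/3, classification follows.


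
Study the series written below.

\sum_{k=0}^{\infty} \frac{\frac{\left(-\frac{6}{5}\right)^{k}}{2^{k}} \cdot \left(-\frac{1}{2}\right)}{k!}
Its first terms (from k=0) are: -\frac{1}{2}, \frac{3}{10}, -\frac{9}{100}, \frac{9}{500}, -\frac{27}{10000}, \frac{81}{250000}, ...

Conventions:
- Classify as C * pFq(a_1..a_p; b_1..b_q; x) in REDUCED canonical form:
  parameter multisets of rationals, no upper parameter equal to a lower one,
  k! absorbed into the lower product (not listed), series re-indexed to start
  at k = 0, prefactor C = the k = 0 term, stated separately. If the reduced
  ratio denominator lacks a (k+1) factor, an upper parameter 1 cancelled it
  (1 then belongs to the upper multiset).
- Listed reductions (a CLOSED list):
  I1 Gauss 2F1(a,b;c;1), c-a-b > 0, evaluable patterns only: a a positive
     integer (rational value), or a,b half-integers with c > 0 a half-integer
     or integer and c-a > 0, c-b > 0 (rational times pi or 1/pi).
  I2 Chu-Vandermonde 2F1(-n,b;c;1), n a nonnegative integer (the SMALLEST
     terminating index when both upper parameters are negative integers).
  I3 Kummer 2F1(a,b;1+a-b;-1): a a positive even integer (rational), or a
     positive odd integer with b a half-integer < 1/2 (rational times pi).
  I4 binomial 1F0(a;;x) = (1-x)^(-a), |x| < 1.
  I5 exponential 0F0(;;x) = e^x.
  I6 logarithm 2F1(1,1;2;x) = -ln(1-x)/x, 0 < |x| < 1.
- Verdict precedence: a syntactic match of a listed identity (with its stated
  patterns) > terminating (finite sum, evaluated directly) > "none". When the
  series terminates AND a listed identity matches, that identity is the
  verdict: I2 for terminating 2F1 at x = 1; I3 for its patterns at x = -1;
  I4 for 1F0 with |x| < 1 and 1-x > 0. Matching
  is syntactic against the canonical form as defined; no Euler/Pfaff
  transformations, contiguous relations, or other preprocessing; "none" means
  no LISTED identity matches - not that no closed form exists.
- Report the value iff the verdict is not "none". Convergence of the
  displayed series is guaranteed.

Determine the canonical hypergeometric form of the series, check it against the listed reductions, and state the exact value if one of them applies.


The series (x = -\frac{3}{5}) is 0F0: upper {-}, lower {-}, prefactor -\frac{1}{2}. Verdict at x = -\frac{3}{5}: the exponential series (I5) matches (the 0F0 exponential series at x = -\frac{3}{5}). Hence: \left(-\frac{1}{2}\right) \cdot e^{-\frac{3}{5}}.

Key observation: t_0 being -\frac{1}{2}, the two k-th powers (C = -1/2) combine into one argument.
Adjacent-term ratio: r(k) = -\frac{3}{5} * 1 / [(k+1)] - rational in k, leading ratio -\frac{3}{5}; with t_0 = -\frac{1}{2}, classification follows.
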